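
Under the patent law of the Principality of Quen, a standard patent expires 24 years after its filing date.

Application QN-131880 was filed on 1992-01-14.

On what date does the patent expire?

2016-01-14

Filing date + 24 years → 14 January 2016.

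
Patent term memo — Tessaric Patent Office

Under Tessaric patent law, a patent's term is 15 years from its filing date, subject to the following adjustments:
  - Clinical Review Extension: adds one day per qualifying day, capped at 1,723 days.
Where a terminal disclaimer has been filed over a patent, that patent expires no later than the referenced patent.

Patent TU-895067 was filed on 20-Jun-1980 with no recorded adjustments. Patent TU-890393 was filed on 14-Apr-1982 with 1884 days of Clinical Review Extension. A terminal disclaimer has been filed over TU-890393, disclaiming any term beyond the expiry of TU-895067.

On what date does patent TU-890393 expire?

Natural term of TU-890393:
  Base: filing + 15 years → 14 April 1997.
  Clinical Review Extension: 1884 days claimed exceeds the 1723-day cap, so +1723 days → 1 January 2002.
Expiry of referenced patent TU-895067:
  Base: filing + 15 years → 20 June 1995.
Terminal disclaimer: TU-890393 expires on the earlier of 1 January 2002 and 20 June 1995.

June 20, 1995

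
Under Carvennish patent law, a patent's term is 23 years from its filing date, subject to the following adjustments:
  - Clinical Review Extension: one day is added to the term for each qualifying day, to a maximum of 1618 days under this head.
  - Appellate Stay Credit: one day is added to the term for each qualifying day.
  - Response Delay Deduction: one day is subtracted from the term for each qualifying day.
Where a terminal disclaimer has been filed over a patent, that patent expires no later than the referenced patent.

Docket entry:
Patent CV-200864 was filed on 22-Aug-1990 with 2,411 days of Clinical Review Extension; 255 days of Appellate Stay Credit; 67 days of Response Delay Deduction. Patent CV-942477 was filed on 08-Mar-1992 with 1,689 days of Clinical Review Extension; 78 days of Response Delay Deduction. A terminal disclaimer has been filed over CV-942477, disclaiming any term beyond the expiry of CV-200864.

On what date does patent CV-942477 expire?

August 2, 2018

Natural term of CV-942477:
  Base: filing + 23 years → 8 March 2015.
  Clinical Review Extension: 1689 days claimed exceeds the 1618-day cap, so +1618 days → 12 August 2019.
  Response Delay Deduction: −78 days → 26 May 2019.
Expiry of referenced patent CV-200864:
  Base: filing + 23 years → 22 August 2013.
  Clinical Review Extension: 2411 days claimed exceeds the 1618-day cap, so +1618 days → 26 January 2018.
  Appellate Stay Credit: +255 days → 8 October 2018.
  Response Delay Deduction: −67 days → 2 August 2018.
Terminal disclaimer: CV-942477 expires on the earlier of 26 May 2019 and 2 August 2018.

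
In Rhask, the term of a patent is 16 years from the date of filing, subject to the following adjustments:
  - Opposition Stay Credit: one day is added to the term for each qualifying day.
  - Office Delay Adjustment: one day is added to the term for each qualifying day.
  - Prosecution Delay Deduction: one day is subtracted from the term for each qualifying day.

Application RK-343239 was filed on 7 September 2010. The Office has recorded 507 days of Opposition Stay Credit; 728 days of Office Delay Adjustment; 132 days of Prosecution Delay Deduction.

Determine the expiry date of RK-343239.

2029-09-14

Base term: filing date + 16 years → 7 September 2026.
Opposition Stay Credit: +507 days → 27 January 2028.
Office Delay Adjustment: +728 days → 24 January 2030.
Prosecution Delay Deduction: −132 days → 14 September 2029.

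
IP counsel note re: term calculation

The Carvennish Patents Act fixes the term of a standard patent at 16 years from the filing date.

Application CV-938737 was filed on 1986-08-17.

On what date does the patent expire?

August 17, 2002

Filing date + 16 years → 17 August 2002.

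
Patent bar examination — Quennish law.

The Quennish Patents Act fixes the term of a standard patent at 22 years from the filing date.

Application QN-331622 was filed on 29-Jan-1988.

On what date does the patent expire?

Filing date + 22 years → 29 January 2010.

2010-01-29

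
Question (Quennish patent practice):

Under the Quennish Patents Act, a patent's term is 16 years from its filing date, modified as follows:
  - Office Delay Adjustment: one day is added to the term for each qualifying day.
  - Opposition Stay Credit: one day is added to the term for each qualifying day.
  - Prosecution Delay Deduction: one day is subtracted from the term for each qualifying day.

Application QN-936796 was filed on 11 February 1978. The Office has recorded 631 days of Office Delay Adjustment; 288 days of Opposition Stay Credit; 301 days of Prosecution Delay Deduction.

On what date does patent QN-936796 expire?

1995-10-22

Base term: filing date + 16 years → 11 February 1994.
Office Delay Adjustment: +631 days → 4 November 1995.
Opposition Stay Credit: +288 days → 18 August 1996.
Prosecution Delay Deduction: −301 days → 22 October 1995.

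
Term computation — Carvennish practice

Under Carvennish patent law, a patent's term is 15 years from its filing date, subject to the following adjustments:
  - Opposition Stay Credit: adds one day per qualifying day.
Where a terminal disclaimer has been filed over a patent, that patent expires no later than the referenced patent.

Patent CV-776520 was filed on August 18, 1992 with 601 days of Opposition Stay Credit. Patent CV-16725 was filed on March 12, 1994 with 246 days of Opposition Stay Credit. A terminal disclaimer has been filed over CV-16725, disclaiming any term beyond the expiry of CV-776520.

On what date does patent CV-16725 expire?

April 10, 2009

Natural term of CV-16725:
  Base: filing + 15 years → 12 March 2009.
  Opposition Stay Credit: +246 days → 13 November 2009.
Expiry of referenced patent CV-776520:
  Base: filing + 15 years → 18 August 2007.
  Opposition Stay Credit: +601 days → 10 April 2009.
Terminal disclaimer: CV-16725 expires on the earlier of 13 November 2009 and 10 April 2009.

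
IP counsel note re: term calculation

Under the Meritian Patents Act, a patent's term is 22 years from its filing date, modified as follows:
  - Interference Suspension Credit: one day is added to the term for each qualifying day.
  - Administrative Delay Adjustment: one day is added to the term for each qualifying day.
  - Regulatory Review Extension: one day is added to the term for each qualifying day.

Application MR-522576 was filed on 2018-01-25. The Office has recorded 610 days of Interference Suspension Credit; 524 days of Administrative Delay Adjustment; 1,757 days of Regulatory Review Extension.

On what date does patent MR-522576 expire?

Base term: filing date + 22 years → 25 January 2040.
Interference Suspension Credit: +610 days → 26 September 2041.
Administrative Delay Adjustment: +524 days → 4 March 2043.
Regulatory Review Extension: +1757 days → 25 December 2047.

December 25, 2047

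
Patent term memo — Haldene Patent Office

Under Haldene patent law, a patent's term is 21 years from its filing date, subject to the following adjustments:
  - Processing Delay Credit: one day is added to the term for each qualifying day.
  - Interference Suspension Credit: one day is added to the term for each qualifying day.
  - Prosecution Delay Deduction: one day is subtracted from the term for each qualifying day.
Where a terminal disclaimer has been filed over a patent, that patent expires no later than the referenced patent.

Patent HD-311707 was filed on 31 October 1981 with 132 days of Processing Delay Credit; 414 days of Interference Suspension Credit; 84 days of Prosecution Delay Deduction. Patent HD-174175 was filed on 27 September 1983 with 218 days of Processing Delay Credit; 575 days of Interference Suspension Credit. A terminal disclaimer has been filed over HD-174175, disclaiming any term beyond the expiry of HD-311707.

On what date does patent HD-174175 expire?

Natural term of HD-174175:
  Base: filing + 21 years → 27 September 2004.
  Processing Delay Credit: +218 days → 3 May 2005.
  Interference Suspension Credit: +575 days → 29 November 2006.
Expiry of referenced patent HD-311707:
  Base: filing + 21 years → 31 October 2002.
  Processing Delay Credit: +132 days → 12 March 2003.
  Interference Suspension Credit: +414 days → 29 April 2004.
  Prosecution Delay Deduction: −84 days → 5 February 2004.
Terminal disclaimer: HD-174175 expires on the earlier of 29 November 2006 and 5 February 2004.

February 5, 2004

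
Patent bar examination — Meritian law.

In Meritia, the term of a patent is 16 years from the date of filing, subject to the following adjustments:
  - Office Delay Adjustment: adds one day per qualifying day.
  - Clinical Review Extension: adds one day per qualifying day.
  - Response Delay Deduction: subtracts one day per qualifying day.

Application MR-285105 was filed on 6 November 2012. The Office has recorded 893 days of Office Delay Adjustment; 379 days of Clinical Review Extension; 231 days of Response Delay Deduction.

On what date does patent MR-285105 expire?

2031-09-13

Base term: filing date + 16 years → 6 November 2028.
Office Delay Adjustment: +893 days → 18 April 2031.
Clinical Review Extension: +379 days → 1 May 2032.
Response Delay Deduction: −231 days → 13 September 2031.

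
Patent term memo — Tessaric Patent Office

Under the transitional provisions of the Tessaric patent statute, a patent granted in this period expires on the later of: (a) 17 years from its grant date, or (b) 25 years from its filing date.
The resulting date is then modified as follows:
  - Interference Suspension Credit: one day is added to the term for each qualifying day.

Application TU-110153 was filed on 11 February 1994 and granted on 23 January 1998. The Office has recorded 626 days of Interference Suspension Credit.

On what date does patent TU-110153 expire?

2020-10-29

(a) grant + 17 years → 23 January 2015.
(b) filing + 25 years → 11 February 2019.
Later of the two: 11 February 2019.
Interference Suspension Credit: +626 days → 29 October 2020.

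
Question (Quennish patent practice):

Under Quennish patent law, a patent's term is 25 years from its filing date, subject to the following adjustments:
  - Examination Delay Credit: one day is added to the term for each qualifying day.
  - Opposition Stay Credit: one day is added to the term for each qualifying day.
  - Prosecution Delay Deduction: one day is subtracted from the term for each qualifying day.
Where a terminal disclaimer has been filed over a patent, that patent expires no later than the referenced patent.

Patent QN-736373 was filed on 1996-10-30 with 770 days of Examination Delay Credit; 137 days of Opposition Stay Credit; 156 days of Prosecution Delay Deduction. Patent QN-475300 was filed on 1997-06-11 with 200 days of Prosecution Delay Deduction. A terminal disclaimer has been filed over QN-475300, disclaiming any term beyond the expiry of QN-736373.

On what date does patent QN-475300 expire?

Natural term of QN-475300:
  Base: filing + 25 years → 11 June 2022.
  Prosecution Delay Deduction: −200 days → 23 November 2021.
Expiry of referenced patent QN-736373:
  Base: filing + 25 years → 30 October 2021.
  Examination Delay Credit: +770 days → 9 December 2023.
  Opposition Stay Credit: +137 days → 24 April 2024.
  Prosecution Delay Deduction: −156 days → 20 November 2023.
Terminal disclaimer: QN-475300 expires on the earlier of 23 November 2021 and 20 November 2023.

November 23, 2021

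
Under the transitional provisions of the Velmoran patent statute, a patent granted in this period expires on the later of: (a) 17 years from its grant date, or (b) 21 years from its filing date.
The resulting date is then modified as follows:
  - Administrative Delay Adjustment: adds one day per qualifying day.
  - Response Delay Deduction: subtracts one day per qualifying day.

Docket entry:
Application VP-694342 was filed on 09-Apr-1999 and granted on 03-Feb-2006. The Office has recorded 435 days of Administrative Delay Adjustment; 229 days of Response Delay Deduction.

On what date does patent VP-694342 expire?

2023-08-28

(a) grant + 17 years → 3 February 2023.
(b) filing + 21 years → 9 April 2020.
Later of the two: 3 February 2023.
Administrative Delay Adjustment: +435 days → 13 April 2024.
Response Delay Deduction: −229 days → 28 August 2023.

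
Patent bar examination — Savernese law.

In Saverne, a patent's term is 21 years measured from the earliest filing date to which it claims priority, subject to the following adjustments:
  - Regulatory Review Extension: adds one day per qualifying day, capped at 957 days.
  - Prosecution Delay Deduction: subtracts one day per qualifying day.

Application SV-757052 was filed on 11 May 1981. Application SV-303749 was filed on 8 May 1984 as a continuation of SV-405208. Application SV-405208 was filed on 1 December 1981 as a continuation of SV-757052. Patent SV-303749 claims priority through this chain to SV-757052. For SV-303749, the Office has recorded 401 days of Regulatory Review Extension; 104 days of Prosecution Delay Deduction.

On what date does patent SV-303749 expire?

Earliest priority filing: 11 May 1981.
Base term: 11 May 1981 + 21 years → 11 May 2002.
Regulatory Review Extension: 401 days (within the 957-day cap) → +401 days → 16 June 2003.
Prosecution Delay Deduction: −104 days → 4 March 2003.

2003-03-04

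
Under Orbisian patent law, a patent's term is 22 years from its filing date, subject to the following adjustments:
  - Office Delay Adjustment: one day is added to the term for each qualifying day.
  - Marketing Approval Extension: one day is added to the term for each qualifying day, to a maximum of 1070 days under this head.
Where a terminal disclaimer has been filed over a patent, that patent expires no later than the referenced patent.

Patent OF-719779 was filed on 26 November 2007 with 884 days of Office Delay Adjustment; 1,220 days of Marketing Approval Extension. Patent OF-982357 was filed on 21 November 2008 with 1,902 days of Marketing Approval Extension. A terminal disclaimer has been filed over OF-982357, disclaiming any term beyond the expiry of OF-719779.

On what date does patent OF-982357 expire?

Natural term of OF-982357:
  Base: filing + 22 years → 21 November 2030.
  Marketing Approval Extension: 1902 days claimed exceeds the 1070-day cap, so +1070 days → 26 October 2033.
Expiry of referenced patent OF-719779:
  Base: filing + 22 years → 26 November 2029.
  Office Delay Adjustment: +884 days → 28 April 2032.
  Marketing Approval Extension: 1220 days claimed exceeds the 1070-day cap, so +1070 days → 3 April 2035.
Terminal disclaimer: OF-982357 expires on the earlier of 26 October 2033 and 3 April 2035.

October 26, 2033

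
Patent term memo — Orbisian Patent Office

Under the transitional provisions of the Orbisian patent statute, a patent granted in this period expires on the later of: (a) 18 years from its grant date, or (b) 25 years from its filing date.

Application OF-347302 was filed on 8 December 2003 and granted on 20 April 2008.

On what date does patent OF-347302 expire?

(a) grant + 18 years → 20 April 2026.
(b) filing + 25 years → 8 December 2028.
Later of the two: 8 December 2028.

December 8, 2028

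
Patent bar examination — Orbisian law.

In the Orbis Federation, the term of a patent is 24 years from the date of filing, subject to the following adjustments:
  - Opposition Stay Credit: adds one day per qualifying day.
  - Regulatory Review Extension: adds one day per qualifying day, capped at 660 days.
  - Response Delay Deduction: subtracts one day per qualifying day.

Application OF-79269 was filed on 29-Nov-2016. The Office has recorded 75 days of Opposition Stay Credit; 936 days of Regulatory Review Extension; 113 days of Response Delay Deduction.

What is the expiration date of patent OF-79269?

Base term: filing date + 24 years → 29 November 2040.
Opposition Stay Credit: +75 days → 12 February 2041.
Regulatory Review Extension: 936 days claimed exceeds the 660-day cap, so +660 days → 4 December 2042.
Response Delay Deduction: −113 days → 13 August 2042.

2042-08-13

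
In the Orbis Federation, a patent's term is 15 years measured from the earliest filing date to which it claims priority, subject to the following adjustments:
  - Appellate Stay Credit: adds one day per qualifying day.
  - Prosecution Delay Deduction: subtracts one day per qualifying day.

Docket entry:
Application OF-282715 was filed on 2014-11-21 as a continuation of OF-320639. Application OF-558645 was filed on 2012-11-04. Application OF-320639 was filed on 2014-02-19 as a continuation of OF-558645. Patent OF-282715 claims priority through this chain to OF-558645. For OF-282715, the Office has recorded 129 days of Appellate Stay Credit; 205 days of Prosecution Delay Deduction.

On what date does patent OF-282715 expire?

August 20, 2027

Earliest priority filing: 4 November 2012.
Base term: 4 November 2012 + 15 years → 4 November 2027.
Appellate Stay Credit: +129 days → 12 March 2028.
Prosecution Delay Deduction: −205 days → 20 August 2027.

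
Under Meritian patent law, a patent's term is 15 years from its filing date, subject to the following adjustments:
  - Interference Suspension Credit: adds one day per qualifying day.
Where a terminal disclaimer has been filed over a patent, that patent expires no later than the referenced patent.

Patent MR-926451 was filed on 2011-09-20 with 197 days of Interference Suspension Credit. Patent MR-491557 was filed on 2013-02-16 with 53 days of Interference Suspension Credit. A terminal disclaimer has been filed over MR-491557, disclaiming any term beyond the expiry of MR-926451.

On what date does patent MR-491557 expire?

2027-04-05

Natural term of MR-491557:
  Base: filing + 15 years → 16 February 2028.
  Interference Suspension Credit: +53 days → 9 April 2028.
Expiry of referenced patent MR-926451:
  Base: filing + 15 years → 20 September 2026.
  Interference Suspension Credit: +197 days → 5 April 2027.
Terminal disclaimer: MR-491557 expires on the earlier of 9 April 2028 and 5 April 2027.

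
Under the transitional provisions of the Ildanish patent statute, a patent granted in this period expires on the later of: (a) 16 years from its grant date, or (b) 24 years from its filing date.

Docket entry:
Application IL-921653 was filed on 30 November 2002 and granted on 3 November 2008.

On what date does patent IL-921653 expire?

(a) grant + 16 years → 3 November 2024.
(b) filing + 24 years → 30 November 2026.
Later of the two: 30 November 2026.

2026-11-30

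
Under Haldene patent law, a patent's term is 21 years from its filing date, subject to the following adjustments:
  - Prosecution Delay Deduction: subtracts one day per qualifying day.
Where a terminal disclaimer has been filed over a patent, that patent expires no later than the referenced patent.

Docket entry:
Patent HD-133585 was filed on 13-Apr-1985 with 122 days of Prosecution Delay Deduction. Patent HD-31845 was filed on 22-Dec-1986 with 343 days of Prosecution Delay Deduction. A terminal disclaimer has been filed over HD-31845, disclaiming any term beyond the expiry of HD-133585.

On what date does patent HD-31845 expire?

December 12, 2005

Natural term of HD-31845:
  Base: filing + 21 years → 22 December 2007.
  Prosecution Delay Deduction: −343 days → 13 January 2007.
Expiry of referenced patent HD-133585:
  Base: filing + 21 years → 13 April 2006.
  Prosecution Delay Deduction: −122 days → 12 December 2005.
Terminal disclaimer: HD-31845 expires on the earlier of 13 January 2007 and 12 December 2005.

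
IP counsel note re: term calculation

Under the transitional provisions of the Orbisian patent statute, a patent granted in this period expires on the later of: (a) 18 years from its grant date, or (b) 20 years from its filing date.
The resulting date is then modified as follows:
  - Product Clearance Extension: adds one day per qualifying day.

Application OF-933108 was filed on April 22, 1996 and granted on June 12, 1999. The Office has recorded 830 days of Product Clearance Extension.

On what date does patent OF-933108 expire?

(a) grant + 18 years → 12 June 2017.
(b) filing + 20 years → 22 April 2016.
Later of the two: 12 June 2017.
Product Clearance Extension: +830 days → 20 September 2019.

2019-09-20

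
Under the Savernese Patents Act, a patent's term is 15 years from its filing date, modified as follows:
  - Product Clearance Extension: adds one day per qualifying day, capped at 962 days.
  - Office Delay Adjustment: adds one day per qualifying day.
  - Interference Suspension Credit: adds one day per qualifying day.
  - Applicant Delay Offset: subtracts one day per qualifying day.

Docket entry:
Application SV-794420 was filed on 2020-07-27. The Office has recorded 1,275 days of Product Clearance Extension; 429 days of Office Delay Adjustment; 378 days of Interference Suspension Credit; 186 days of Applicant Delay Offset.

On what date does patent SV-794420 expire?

Base term: filing date + 15 years → 27 July 2035.
Product Clearance Extension: 1275 days claimed exceeds the 962-day cap, so +962 days → 15 March 2038.
Office Delay Adjustment: +429 days → 18 May 2039.
Interference Suspension Credit: +378 days → 30 May 2040.
Applicant Delay Offset: −186 days → 26 November 2039.

2039-11-26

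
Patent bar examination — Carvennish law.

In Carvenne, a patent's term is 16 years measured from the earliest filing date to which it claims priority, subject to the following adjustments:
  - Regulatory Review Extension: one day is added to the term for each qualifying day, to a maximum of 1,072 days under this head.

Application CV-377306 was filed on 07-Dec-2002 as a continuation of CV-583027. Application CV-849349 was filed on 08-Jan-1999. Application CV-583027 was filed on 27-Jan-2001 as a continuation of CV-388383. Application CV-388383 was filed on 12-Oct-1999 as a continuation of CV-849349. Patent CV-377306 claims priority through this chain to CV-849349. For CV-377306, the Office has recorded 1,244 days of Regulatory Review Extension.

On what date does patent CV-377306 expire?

December 15, 2017

Earliest priority filing: 8 January 1999.
Base term: 8 January 1999 + 16 years → 8 January 2015.
Regulatory Review Extension: 1244 days claimed exceeds the 1072-day cap, so +1072 days → 15 December 2017.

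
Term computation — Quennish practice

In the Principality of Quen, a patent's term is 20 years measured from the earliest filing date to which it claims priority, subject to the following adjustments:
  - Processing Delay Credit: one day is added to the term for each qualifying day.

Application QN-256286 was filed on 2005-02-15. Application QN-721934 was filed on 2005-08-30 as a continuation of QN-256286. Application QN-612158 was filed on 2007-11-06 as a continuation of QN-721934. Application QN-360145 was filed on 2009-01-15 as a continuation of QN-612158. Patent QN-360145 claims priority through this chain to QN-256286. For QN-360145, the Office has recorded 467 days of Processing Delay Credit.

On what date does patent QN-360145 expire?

Earliest priority filing: 15 February 2005.
Base term: 15 February 2005 + 20 years → 15 February 2025.
Processing Delay Credit: +467 days → 28 May 2026.

2026-05-28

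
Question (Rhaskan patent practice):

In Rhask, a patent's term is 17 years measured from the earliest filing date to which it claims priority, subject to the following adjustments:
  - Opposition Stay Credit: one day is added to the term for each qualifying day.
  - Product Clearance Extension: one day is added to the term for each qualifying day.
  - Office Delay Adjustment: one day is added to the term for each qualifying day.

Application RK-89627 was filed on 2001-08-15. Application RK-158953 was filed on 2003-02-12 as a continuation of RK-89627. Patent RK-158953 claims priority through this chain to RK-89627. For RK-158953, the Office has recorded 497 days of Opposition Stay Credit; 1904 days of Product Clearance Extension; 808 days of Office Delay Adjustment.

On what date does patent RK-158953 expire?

Earliest priority filing: 15 August 2001.
Base term: 15 August 2001 + 17 years → 15 August 2018.
Opposition Stay Credit: +497 days → 25 December 2019.
Product Clearance Extension: +1904 days → 12 March 2025.
Office Delay Adjustment: +808 days → 29 May 2027.

2027-05-29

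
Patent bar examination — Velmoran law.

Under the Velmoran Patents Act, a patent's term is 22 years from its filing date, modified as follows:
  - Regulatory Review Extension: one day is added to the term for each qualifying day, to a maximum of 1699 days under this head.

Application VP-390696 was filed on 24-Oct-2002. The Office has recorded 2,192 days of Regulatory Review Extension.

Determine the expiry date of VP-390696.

Base term: filing date + 22 years → 24 October 2024.
Regulatory Review Extension: 2192 days claimed exceeds the 1699-day cap, so +1699 days → 19 June 2029.

June 19, 2029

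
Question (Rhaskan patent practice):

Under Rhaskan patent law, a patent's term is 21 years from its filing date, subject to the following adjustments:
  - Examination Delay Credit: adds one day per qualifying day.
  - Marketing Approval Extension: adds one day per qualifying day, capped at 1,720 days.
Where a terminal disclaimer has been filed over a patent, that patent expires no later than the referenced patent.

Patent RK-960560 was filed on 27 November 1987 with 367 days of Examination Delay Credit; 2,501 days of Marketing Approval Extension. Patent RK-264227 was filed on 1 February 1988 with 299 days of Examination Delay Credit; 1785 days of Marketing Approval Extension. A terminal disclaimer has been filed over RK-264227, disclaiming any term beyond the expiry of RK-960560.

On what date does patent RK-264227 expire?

Natural term of RK-264227:
  Base: filing + 21 years → 1 February 2009.
  Examination Delay Credit: +299 days → 27 November 2009.
  Marketing Approval Extension: 1785 days claimed exceeds the 1720-day cap, so +1720 days → 13 August 2014.
Expiry of referenced patent RK-960560:
  Base: filing + 21 years → 27 November 2008.
  Examination Delay Credit: +367 days → 29 November 2009.
  Marketing Approval Extension: 2501 days claimed exceeds the 1720-day cap, so +1720 days → 15 August 2014.
Terminal disclaimer: RK-264227 expires on the earlier of 13 August 2014 and 15 August 2014.

August 13, 2014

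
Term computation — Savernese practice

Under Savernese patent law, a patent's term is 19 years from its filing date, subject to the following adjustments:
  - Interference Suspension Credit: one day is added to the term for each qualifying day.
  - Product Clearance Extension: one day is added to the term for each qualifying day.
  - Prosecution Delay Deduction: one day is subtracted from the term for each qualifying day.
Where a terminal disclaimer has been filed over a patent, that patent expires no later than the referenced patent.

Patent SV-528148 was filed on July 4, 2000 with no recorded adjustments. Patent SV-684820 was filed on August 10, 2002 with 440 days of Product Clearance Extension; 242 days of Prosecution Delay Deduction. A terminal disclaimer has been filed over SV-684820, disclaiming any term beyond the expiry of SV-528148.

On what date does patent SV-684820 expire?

July 4, 2019

Natural term of SV-684820:
  Base: filing + 19 years → 10 August 2021.
  Product Clearance Extension: +440 days → 24 October 2022.
  Prosecution Delay Deduction: −242 days → 24 February 2022.
Expiry of referenced patent SV-528148:
  Base: filing + 19 years → 4 July 2019.
Terminal disclaimer: SV-684820 expires on the earlier of 24 February 2022 and 4 July 2019.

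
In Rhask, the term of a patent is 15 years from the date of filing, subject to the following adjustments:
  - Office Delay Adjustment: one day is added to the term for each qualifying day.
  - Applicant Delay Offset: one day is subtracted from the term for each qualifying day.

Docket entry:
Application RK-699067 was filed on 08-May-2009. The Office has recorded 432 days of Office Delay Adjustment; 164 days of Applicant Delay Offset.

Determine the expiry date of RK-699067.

2025-01-31

Base term: filing date + 15 years → 8 May 2024.
Office Delay Adjustment: +432 days → 14 July 2025.
Applicant Delay Offset: −164 days → 31 January 2025.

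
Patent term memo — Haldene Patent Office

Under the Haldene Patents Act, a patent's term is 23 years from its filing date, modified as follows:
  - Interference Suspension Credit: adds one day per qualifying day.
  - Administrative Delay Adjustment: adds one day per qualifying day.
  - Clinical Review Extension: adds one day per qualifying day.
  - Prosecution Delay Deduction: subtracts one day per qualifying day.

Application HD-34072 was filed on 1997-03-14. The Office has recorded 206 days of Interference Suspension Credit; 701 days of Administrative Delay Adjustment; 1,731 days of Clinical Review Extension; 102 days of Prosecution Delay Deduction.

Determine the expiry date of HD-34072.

Base term: filing date + 23 years → 14 March 2020.
Interference Suspension Credit: +206 days → 6 October 2020.
Administrative Delay Adjustment: +701 days → 7 September 2022.
Clinical Review Extension: +1731 days → 4 June 2027.
Prosecution Delay Deduction: −102 days → 22 February 2027.

2027-02-22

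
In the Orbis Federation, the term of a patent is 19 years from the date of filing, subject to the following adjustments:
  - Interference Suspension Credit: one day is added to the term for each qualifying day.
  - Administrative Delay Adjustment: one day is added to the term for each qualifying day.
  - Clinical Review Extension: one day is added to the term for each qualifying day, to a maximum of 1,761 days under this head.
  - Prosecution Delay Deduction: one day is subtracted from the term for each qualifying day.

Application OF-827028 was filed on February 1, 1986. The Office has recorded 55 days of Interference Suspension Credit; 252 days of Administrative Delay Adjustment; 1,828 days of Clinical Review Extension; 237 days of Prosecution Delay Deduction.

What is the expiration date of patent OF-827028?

February 6, 2010

Base term: filing date + 19 years → 1 February 2005.
Interference Suspension Credit: +55 days → 28 March 2005.
Administrative Delay Adjustment: +252 days → 5 December 2005.
Clinical Review Extension: 1828 days claimed exceeds the 1761-day cap, so +1761 days → 1 October 2010.
Prosecution Delay Deduction: −237 days → 6 February 2010.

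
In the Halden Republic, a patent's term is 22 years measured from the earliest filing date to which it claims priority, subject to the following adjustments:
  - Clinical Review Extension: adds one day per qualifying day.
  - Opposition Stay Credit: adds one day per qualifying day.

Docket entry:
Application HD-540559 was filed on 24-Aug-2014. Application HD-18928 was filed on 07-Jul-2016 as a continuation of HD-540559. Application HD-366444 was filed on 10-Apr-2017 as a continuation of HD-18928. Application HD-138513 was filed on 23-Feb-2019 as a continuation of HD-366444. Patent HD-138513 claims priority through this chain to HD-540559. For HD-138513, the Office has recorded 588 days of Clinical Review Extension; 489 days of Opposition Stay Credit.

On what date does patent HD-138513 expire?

Earliest priority filing: 24 August 2014.
Base term: 24 August 2014 + 22 years → 24 August 2036.
Clinical Review Extension: +588 days → 4 April 2038.
Opposition Stay Credit: +489 days → 6 August 2039.

2039-08-06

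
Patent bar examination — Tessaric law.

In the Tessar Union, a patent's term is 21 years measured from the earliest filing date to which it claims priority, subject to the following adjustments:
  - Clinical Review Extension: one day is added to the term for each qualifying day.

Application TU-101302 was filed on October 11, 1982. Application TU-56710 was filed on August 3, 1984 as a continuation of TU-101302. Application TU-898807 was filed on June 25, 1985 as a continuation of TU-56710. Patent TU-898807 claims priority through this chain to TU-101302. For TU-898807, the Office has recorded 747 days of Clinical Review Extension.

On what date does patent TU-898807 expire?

Earliest priority filing: 11 October 1982.
Base term: 11 October 1982 + 21 years → 11 October 2003.
Clinical Review Extension: +747 days → 27 October 2005.

October 27, 2005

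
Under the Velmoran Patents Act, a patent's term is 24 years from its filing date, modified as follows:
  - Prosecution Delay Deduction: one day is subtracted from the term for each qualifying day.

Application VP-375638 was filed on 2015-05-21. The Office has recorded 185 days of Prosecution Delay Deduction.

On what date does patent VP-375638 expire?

Base term: filing date + 24 years → 21 May 2039.
Prosecution Delay Deduction: −185 days → 17 November 2038.

November 17, 2038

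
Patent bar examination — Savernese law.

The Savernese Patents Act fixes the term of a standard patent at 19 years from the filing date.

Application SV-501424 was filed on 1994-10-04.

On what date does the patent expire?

Filing date + 19 years → 4 October 2013.

October 4, 2013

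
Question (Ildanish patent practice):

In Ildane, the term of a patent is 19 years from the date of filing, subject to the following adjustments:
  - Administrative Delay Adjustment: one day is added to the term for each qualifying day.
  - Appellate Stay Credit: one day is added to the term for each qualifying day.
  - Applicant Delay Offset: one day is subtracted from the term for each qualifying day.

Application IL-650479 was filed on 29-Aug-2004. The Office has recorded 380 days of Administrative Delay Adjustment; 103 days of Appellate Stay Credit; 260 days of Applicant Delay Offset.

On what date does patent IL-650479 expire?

2024-04-08

Base term: filing date + 19 years → 29 August 2023.
Administrative Delay Adjustment: +380 days → 12 September 2024.
Appellate Stay Credit: +103 days → 24 December 2024.
Applicant Delay Offset: −260 days → 8 April 2024.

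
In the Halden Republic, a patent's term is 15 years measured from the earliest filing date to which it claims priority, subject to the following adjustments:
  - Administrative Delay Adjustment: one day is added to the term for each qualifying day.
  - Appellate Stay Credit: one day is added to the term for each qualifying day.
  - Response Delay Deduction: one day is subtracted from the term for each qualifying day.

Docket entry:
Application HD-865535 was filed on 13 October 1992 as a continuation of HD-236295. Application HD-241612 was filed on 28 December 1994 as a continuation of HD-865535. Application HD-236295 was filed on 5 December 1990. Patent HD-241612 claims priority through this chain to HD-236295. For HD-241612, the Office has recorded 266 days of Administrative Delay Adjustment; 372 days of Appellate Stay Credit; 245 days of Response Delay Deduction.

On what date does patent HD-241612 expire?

January 2, 2007

Earliest priority filing: 5 December 1990.
Base term: 5 December 1990 + 15 years → 5 December 2005.
Administrative Delay Adjustment: +266 days → 28 August 2006.
Appellate Stay Credit: +372 days → 4 September 2007.
Response Delay Deduction: −245 days → 2 January 2007.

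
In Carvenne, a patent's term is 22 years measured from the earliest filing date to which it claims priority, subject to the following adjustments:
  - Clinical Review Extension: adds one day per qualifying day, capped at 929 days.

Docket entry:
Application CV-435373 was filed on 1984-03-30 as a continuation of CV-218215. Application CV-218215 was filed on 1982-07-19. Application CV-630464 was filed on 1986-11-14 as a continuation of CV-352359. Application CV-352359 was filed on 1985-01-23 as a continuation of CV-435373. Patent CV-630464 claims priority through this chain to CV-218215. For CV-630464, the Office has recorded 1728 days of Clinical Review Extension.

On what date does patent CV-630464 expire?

2007-02-03

Earliest priority filing: 19 July 1982.
Base term: 19 July 1982 + 22 years → 19 July 2004.
Clinical Review Extension: 1728 days claimed exceeds the 929-day cap, so +929 days → 3 February 2007.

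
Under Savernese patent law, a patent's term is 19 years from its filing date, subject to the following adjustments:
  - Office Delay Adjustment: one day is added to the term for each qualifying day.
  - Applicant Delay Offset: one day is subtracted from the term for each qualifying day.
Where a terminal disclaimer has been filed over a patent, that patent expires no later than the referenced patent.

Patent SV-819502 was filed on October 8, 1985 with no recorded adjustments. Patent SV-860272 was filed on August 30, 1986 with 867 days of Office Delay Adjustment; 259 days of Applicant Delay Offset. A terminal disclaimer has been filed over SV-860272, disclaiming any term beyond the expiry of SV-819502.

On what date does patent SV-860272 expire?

October 8, 2004

Natural term of SV-860272:
  Base: filing + 19 years → 30 August 2005.
  Office Delay Adjustment: +867 days → 14 January 2008.
  Applicant Delay Offset: −259 days → 30 April 2007.
Expiry of referenced patent SV-819502:
  Base: filing + 19 years → 8 October 2004.
Terminal disclaimer: SV-860272 expires on the earlier of 30 April 2007 and 8 October 2004.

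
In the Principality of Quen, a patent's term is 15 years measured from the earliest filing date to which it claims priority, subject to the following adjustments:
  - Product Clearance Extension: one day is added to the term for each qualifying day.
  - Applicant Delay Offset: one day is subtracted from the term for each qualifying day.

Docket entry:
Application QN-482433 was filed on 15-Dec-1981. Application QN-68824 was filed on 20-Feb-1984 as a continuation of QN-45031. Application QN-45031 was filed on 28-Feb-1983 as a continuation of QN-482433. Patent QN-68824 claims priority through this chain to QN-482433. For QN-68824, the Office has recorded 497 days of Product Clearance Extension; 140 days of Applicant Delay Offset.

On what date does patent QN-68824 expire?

Earliest priority filing: 15 December 1981.
Base term: 15 December 1981 + 15 years → 15 December 1996.
Product Clearance Extension: +497 days → 26 April 1998.
Applicant Delay Offset: −140 days → 7 December 1997.

1997-12-07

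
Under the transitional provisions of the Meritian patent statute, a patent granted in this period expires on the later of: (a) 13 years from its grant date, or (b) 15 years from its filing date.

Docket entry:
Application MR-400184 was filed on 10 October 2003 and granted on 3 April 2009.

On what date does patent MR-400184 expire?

2022-04-03

(a) grant + 13 years → 3 April 2022.
(b) filing + 15 years → 10 October 2018.
Later of the two: 3 April 2022.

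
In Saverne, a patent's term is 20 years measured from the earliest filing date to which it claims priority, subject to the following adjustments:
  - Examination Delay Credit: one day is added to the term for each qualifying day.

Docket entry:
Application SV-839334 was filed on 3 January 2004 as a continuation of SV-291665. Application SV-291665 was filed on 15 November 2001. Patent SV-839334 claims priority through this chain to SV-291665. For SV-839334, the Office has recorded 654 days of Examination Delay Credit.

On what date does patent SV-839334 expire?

Earliest priority filing: 15 November 2001.
Base term: 15 November 2001 + 20 years → 15 November 2021.
Examination Delay Credit: +654 days → 31 August 2023.

August 31, 2023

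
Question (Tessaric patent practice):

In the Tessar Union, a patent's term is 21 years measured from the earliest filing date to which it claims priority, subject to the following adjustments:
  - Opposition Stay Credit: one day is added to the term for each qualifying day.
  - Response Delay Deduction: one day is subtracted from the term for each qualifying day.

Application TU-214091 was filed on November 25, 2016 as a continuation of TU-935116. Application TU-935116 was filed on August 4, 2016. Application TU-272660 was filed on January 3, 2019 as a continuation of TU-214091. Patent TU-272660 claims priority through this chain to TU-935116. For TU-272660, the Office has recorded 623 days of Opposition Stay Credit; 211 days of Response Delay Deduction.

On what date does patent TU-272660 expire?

September 20, 2038

Earliest priority filing: 4 August 2016.
Base term: 4 August 2016 + 21 years → 4 August 2037.
Opposition Stay Credit: +623 days → 19 April 2039.
Response Delay Deduction: −211 days → 20 September 2038.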